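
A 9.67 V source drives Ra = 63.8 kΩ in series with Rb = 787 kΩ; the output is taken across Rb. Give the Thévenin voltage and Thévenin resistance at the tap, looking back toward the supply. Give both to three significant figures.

V_th = 8.94 V, R_th = 59.0 kΩ

V_th is the open-circuit tap voltage: 9.67 × 787/(63.8 + 787) = 8.94 V.
With the supply zeroed, Ra and Rb appear in parallel from the tap: R_th = Ra‖Rb = (63.8 × 787)/850.8 = 59.0 kΩ.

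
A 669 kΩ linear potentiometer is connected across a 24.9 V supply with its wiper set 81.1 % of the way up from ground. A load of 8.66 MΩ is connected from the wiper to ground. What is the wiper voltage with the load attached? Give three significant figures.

The wiper splits the pot into (1−α)R = 126.4 kΩ above and αR = 542.6 kΩ below.
Lower section ‖ load = 510.6 kΩ.
V_wiper = 24.9 × 510.6/(126.4 + 510.6) = 20.0 V.

V ≈ 20.0 V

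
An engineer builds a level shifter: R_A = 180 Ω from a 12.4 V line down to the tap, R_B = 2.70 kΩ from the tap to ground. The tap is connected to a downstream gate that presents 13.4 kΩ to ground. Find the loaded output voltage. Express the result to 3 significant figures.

V_out ≈ 11.5 V

The load sits in parallel with R_B: R_B‖R_L = (2700 × 13400) / (2700 + 13400) = 2247 Ω.
V_out = 12.4 × 2247 / (180 + 2247) = 12.4 × 2247/2427 = 11.5 V.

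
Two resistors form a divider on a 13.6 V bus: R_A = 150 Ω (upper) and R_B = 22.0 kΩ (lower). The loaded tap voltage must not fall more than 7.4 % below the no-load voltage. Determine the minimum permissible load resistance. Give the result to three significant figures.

Output resistance R_th = R_A‖R_B = (150 × 22000)/22150 = 149.0 Ω.
The fractional drop is R_th/(R_th + R_L); requiring this ≤ 0.0740 gives R_L ≥ R_th(1/0.0740 − 1) = 149.0 × 12.51 = 1.86 kΩ.

R_L(min) ≈ 1.86 kΩ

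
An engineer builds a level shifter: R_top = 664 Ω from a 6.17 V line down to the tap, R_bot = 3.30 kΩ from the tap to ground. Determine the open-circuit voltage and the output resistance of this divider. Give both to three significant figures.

V_th is the open-circuit tap voltage: 6.17 × 3300/(664 + 3300) = 5.14 V.
With the supply zeroed, R_top and R_bot appear in parallel from the tap: R_th = R_top‖R_bot = (664 × 3300)/3964 = 553 Ω.

V_th = 5.14 V, R_th = 553 Ω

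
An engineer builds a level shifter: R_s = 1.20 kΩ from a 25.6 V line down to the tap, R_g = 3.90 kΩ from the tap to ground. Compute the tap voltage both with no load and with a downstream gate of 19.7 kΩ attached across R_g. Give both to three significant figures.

Open-circuit: V = 25.6 × 3.90/(1.20 + 3.90) = 19.6 V.
With the load, R_g becomes R_g‖R_L = 3.256 kΩ, so V = 25.6 × 3.256/4.456 = 18.7 V.

Unloaded: 19.6 V; loaded: 18.7 V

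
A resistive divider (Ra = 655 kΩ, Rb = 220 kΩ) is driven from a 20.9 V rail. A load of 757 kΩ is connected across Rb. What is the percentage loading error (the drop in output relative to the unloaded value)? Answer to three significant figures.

The divider's output (Thévenin) resistance is Ra‖Rb = 164.7 kΩ.
Fractional drop under load = R_th/(R_th + R_L) = 164.7 / (164.7 + 757) = 0.1787.
So the output falls by 17.9 %.

17.9 %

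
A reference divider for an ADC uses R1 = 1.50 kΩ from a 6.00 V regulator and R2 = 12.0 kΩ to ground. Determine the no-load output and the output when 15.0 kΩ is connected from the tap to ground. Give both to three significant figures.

Open-circuit: V = 6.00 × 12.0/(1.50 + 12.0) = 5.33 V.
With the load, R2 becomes R2‖R_L = 6.667 kΩ, so V = 6.00 × 6.667/8.167 = 4.90 V.

Unloaded: 5.33 V; loaded: 4.90 V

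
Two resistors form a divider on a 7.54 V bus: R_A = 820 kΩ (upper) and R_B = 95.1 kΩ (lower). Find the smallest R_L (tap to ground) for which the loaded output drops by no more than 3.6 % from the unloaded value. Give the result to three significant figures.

R_L(min) ≈ 2.28 MΩ

Output resistance R_th = R_A‖R_B = (820 × 95.1)/915.1 = 85.22 kΩ.
The fractional drop is R_th/(R_th + R_L); requiring this ≤ 0.0360 gives R_L ≥ R_th(1/0.0360 − 1) = 85.22 × 26.78 = 2.28 MΩ.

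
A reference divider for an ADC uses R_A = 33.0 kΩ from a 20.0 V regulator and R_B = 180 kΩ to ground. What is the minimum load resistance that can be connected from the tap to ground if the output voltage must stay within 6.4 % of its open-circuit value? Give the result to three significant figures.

R_L(min) ≈ 408 kΩ

Output resistance R_th = R_A‖R_B = (33.0 × 180)/213.0 = 27.89 kΩ.
The fractional drop is R_th/(R_th + R_L); requiring this ≤ 0.0640 gives R_L ≥ R_th(1/0.0640 − 1) = 27.89 × 14.62 = 408 kΩ.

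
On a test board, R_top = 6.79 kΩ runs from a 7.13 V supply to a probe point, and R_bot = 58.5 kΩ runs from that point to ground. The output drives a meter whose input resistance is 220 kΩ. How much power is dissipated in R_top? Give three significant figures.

P ≈ 0.123 mW

Total resistance from the source is R_top + (R_bot‖R_L) = 53.00 kΩ, so I = 7.13/53.00 kΩ = 0.1345 mA.
P = I²·R_top = (0.1345 mA)² × 6.79 kΩ = 0.123 mW.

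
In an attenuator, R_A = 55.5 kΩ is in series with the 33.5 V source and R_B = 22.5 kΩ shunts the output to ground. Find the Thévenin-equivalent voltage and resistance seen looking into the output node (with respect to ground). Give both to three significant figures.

V_th is the open-circuit tap voltage: 33.5 × 22.5/(55.5 + 22.5) = 9.66 V.
With the supply zeroed, R_A and R_B appear in parallel from the tap: R_th = R_A‖R_B = (55.5 × 22.5)/78.00 = 16.0 kΩ.

V_th = 9.66 V, R_th = 16.0 kΩ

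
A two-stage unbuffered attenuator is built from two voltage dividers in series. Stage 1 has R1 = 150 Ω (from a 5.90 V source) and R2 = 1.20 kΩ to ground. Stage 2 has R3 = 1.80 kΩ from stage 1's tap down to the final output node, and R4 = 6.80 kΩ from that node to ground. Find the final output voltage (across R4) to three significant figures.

V_out ≈ 4.08 V

Stage 2 presents R3+R4 = 8600 Ω as a load on stage 1's tap.
Stage 1's lower leg becomes R2‖(R3+R4) = 1053 Ω, so V_mid = 5.90 × 1053/1203 = 5.164 V.
Stage 2 is itself unloaded: V_out = V_mid × R4/(R3+R4) = 5.164 × 6800/8600 = 4.08 V.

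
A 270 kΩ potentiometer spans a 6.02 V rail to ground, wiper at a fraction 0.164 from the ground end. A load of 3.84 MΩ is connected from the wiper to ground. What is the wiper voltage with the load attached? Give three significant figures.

The wiper splits the pot into (1−α)R = 225.7 kΩ above and αR = 44.28 kΩ below.
Lower section ‖ load = 43.78 kΩ.
V_wiper = 6.02 × 43.78/(225.7 + 43.78) = 0.978 V.

V ≈ 0.978 V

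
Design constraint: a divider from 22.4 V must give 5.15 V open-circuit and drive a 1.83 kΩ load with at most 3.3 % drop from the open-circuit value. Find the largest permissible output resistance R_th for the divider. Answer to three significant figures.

Loading drop = R_th/(R_th + R_L) ≤ 0.0330, so R_th ≤ R_L · ε/(1−ε) = 1.83 kΩ × 0.0330/0.9670 = 62.5 Ω.
(Any R1, R2 with R2/(R1+R2) = 0.230 and R1‖R2 ≤ 62.5 Ω will meet the spec.)

R_th ≤ 62.5 Ω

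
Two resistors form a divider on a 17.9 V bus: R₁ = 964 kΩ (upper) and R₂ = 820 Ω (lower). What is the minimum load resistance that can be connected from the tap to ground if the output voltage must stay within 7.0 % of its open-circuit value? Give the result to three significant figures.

R_L(min) ≈ 10.9 kΩ

Output resistance R_th = R₁‖R₂ = (964000 × 820)/964800 = 819.3 Ω.
The fractional drop is R_th/(R_th + R_L); requiring this ≤ 0.0700 gives R_L ≥ R_th(1/0.0700 − 1) = 819.3 × 13.29 = 10.9 kΩ.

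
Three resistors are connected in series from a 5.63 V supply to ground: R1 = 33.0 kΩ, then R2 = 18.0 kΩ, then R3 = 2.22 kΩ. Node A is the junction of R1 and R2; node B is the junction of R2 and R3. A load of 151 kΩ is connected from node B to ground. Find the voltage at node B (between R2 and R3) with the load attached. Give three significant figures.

At node B, R3 is in parallel with the load: R3‖R_L = 2.188 kΩ.
Below node A the resistance is R2 + (R3‖R_L) = 20.19 kΩ, so V_A = 5.63 × 20.19/53.19 = 2.137 V.
Then V_B = V_A × (R3‖R_L)/(R2 + R3‖R_L) = 2.137 × 2.188/20.19 = 0.232 V.

V ≈ 0.232 V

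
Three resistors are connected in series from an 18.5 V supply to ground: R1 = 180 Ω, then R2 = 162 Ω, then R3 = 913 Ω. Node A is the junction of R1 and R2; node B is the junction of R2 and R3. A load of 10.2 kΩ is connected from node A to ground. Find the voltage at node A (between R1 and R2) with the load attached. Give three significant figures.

V ≈ 15.6 V

Below node A the series string R2+R3 = 1075 Ω sits in parallel with the 10200 Ω load: 972.5 Ω.
V_A = 18.5 × 972.5/(180 + 972.5) = 15.6 V.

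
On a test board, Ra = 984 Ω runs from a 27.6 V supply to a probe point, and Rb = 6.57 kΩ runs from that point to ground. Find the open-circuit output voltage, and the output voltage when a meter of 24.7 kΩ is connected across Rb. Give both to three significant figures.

Open-circuit: V = 27.6 × 6570/(984 + 6570) = 24.0 V.
With the load, Rb becomes Rb‖R_L = 5190 Ω, so V = 27.6 × 5190/6174 = 23.2 V.

Unloaded: 24.0 V; loaded: 23.2 V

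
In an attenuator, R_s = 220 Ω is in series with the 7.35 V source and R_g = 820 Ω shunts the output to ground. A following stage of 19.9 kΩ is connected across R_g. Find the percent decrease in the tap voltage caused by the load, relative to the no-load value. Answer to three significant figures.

The divider's output (Thévenin) resistance is R_s‖R_g = 173.5 Ω.
Fractional drop under load = R_th/(R_th + R_L) = 173.5 / (173.5 + 19900) = 0.008641.
So the output falls by 0.864 %.

0.864 %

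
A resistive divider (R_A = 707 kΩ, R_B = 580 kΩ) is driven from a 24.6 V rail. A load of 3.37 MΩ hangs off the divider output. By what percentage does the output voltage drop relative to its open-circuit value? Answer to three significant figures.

Unloaded V = 24.6 × 580/1287 = 11.086 V.
Loaded: R_B‖R_L = 494.8 kΩ, giving V = 24.6 × 494.8/1202 = 10.129 V.
Drop = (11.086 − 10.129) / 11.086 = 8.64 %.

8.64 %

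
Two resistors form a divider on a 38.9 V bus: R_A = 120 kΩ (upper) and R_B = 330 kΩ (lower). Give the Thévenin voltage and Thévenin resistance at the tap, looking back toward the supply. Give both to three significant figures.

V_th = 28.5 V, R_th = 88.0 kΩ

V_th is the open-circuit tap voltage: 38.9 × 330/(120 + 330) = 28.5 V.
With the supply zeroed, R_A and R_B appear in parallel from the tap: R_th = R_A‖R_B = (120 × 330)/450.0 = 88.0 kΩ.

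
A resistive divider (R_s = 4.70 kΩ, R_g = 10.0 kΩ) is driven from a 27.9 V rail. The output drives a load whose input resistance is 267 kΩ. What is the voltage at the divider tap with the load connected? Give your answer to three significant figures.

The load sits in parallel with R_g: R_g‖R_L = (10.0 × 267) / (10.0 + 267) = 9.639 kΩ.
V_out = 27.9 × 9.639 / (4.70 + 9.639) = 27.9 × 9.639/14.34 = 18.8 V.
(Unloaded it would have been 19.0 V.)

V_out ≈ 18.8 V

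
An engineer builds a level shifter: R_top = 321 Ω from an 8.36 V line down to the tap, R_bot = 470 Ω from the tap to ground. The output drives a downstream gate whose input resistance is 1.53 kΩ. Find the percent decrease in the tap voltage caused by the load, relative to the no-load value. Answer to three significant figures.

11.1 %

Unloaded V = 8.36 × 470/791.0 = 4.9674 V.
Loaded: R_bot‖R_L = 359.6 Ω, giving V = 8.36 × 359.6/680.5 = 4.4168 V.
Drop = (4.9674 − 4.4168) / 4.9674 = 11.1 %.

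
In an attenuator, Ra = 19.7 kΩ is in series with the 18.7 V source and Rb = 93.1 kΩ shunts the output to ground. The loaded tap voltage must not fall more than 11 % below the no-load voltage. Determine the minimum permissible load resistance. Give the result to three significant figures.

R_L(min) ≈ 132 kΩ

Output resistance R_th = Ra‖Rb = (19.7 × 93.1)/112.8 = 16.26 kΩ.
The fractional drop is R_th/(R_th + R_L); requiring this ≤ 0.110 gives R_L ≥ R_th(1/0.110 − 1) = 16.26 × 8.091 = 132 kΩ.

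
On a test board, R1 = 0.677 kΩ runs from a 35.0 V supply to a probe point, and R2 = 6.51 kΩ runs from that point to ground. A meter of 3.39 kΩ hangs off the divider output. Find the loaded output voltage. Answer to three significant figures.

The load sits in parallel with R2: R2‖R_L = (6510 × 3390) / (6510 + 3390) = 2229 Ω.
V_out = 35.0 × 2229 / (677 + 2229) = 35.0 × 2229/2906 = 26.8 V.
(Unloaded it would have been 31.7 V.)

V_out ≈ 26.8 V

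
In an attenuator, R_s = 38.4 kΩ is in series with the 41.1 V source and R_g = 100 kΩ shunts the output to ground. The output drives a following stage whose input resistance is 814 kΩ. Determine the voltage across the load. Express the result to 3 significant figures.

V_out ≈ 28.7 V

The load sits in parallel with R_g: R_g‖R_L = (100 × 814) / (100 + 814) = 89.06 kΩ.
V_out = 41.1 × 89.06 / (38.4 + 89.06) = 41.1 × 89.06/127.5 = 28.7 V.
(Unloaded it would have been 29.7 V.)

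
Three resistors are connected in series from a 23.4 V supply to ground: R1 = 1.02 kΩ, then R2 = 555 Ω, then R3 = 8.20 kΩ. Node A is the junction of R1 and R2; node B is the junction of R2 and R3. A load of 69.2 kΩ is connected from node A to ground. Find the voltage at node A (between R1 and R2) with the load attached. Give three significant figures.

V ≈ 20.7 V

Below node A the series string R2+R3 = 8755 Ω sits in parallel with the 69200 Ω load: 7772 Ω.
V_A = 23.4 × 7772/(1020 + 7772) = 20.7 V.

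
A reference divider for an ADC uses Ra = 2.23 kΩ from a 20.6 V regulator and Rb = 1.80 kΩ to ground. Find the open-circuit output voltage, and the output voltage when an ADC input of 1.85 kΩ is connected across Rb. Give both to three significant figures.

Unloaded: 9.20 V; loaded: 5.98 V

Open-circuit: V = 20.6 × 1.80/(2.23 + 1.80) = 9.20 V.
With the load, Rb becomes Rb‖R_L = 0.9123 kΩ, so V = 20.6 × 0.9123/3.142 = 5.98 V.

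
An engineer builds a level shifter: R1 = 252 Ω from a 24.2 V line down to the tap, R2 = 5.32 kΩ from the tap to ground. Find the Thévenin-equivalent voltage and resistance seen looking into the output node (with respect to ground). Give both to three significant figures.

V_th is the open-circuit tap voltage: 24.2 × 5320/(252 + 5320) = 23.1 V.
With the supply zeroed, R1 and R2 appear in parallel from the tap: R_th = R1‖R2 = (252 × 5320)/5572 = 241 Ω.

V_th = 23.1 V, R_th = 241 Ω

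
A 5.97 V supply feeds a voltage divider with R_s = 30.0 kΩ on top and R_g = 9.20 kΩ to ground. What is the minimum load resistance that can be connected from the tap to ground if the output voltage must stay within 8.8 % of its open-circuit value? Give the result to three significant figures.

R_L(min) ≈ 73.0 kΩ

Output resistance R_th = R_s‖R_g = (30.0 × 9.20)/39.20 = 7.041 kΩ.
The fractional drop is R_th/(R_th + R_L); requiring this ≤ 0.0880 gives R_L ≥ R_th(1/0.0880 − 1) = 7.041 × 10.36 = 73.0 kΩ.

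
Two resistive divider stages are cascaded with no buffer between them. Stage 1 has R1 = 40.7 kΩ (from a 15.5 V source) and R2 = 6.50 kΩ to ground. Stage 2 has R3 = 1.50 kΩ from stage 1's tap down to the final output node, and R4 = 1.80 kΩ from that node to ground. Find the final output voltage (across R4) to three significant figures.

Stage 2 presents R3+R4 = 3.300 kΩ as a load on stage 1's tap.
Stage 1's lower leg becomes R2‖(R3+R4) = 2.189 kΩ, so V_mid = 15.5 × 2.189/42.89 = 0.7910 V.
Stage 2 is itself unloaded: V_out = V_mid × R4/(R3+R4) = 0.7910 × 1.80/3.300 = 0.431 V.

V_out ≈ 0.431 V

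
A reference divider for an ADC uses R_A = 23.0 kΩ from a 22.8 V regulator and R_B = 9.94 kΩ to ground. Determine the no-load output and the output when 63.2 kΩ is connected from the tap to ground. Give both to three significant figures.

Unloaded: 6.88 V; loaded: 6.20 V

Open-circuit: V = 22.8 × 9.94/(23.0 + 9.94) = 6.88 V.
With the load, R_B becomes R_B‖R_L = 8.589 kΩ, so V = 22.8 × 8.589/31.59 = 6.20 V.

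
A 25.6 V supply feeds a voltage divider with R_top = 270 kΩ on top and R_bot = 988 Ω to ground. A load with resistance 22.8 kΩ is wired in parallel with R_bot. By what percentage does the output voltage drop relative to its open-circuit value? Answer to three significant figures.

The divider's output (Thévenin) resistance is R_top‖R_bot = 984.4 Ω.
Fractional drop under load = R_th/(R_th + R_L) = 984.4 / (984.4 + 22800) = 0.04139.
So the output falls by 4.14 %.

4.14 %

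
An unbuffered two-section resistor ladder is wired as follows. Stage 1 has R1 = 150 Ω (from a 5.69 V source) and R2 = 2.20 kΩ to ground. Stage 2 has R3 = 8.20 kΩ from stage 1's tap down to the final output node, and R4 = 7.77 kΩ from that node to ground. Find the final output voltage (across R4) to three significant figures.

Stage 2 presents R3+R4 = 15970 Ω as a load on stage 1's tap.
Stage 1's lower leg becomes R2‖(R3+R4) = 1934 Ω, so V_mid = 5.69 × 1934/2084 = 5.280 V.
Stage 2 is itself unloaded: V_out = V_mid × R4/(R3+R4) = 5.280 × 7770/15970 = 2.57 V.

V_out ≈ 2.57 V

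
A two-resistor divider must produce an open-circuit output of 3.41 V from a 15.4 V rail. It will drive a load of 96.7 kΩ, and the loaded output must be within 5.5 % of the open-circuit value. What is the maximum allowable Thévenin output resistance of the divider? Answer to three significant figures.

R_th ≤ 5.63 kΩ

Loading drop = R_th/(R_th + R_L) ≤ 0.0550, so R_th ≤ R_L · ε/(1−ε) = 96.7 kΩ × 0.0550/0.9450 = 5.63 kΩ.
(Any R1, R2 with R2/(R1+R2) = 0.221 and R1‖R2 ≤ 5.63 kΩ will meet the spec.)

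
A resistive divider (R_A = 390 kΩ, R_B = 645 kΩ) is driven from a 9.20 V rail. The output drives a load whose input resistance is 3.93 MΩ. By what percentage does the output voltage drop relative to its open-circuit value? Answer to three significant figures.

The divider's output (Thévenin) resistance is R_A‖R_B = 243.0 kΩ.
Fractional drop under load = R_th/(R_th + R_L) = 243.0 / (243.0 + 3930) = 0.05824.
So the output falls by 5.82 %.

5.82 %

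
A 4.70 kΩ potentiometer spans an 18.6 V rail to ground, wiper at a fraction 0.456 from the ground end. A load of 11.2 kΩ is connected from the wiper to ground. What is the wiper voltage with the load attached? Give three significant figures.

The wiper splits the pot into (1−α)R = 2.557 kΩ above and αR = 2.143 kΩ below.
Lower section ‖ load = 1.799 kΩ.
V_wiper = 18.6 × 1.799/(2.557 + 1.799) = 7.68 V.

V ≈ 7.68 V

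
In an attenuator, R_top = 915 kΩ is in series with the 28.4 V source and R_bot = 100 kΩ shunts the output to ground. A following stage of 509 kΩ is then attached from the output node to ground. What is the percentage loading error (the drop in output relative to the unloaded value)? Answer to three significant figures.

The divider's output (Thévenin) resistance is R_top‖R_bot = 90.15 kΩ.
Fractional drop under load = R_th/(R_th + R_L) = 90.15 / (90.15 + 509) = 0.1505.
So the output falls by 15.0 %.

15.0 %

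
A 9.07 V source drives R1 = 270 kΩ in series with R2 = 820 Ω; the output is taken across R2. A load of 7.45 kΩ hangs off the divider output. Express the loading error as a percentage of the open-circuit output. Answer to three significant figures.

Unloaded V = 9.07 × 820/270800 = 0.027463 V.
Loaded: R2‖R_L = 738.7 Ω, giving V = 9.07 × 738.7/270700 = 0.024747 V.
Drop = (0.027463 − 0.024747) / 0.027463 = 9.89 %.

9.89 %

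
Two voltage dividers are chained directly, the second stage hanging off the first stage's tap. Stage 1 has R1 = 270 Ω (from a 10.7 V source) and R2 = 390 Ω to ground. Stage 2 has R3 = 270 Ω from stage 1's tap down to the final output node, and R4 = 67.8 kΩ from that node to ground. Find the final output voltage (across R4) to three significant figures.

V_out ≈ 6.28 V

Stage 2 presents R3+R4 = 68070 Ω as a load on stage 1's tap.
Stage 1's lower leg becomes R2‖(R3+R4) = 387.8 Ω, so V_mid = 10.7 × 387.8/657.8 = 6.308 V.
Stage 2 is itself unloaded: V_out = V_mid × R4/(R3+R4) = 6.308 × 67800/68070 = 6.28 V.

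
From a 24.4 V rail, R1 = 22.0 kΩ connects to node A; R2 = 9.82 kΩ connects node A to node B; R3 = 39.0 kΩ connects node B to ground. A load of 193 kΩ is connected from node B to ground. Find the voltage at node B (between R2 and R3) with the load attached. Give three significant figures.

At node B, R3 is in parallel with the load: R3‖R_L = 32.44 kΩ.
Below node A the resistance is R2 + (R3‖R_L) = 42.26 kΩ, so V_A = 24.4 × 42.26/64.26 = 16.05 V.
Then V_B = V_A × (R3‖R_L)/(R2 + R3‖R_L) = 16.05 × 32.44/42.26 = 12.3 V.

V ≈ 12.3 V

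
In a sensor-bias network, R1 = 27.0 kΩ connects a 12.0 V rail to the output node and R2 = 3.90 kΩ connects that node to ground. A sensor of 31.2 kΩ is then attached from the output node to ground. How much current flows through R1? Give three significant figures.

R2‖R_L = 3.467 kΩ, so the source sees R1 + R2‖R_L = 30.47 kΩ.
I = 12.0 V / 30.47 kΩ = 0.394 mA.

I ≈ 0.394 mA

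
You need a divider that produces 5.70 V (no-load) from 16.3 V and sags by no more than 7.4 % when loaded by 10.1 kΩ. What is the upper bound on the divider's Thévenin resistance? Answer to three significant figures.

Loading drop = R_th/(R_th + R_L) ≤ 0.0740, so R_th ≤ R_L · ε/(1−ε) = 10.1 kΩ × 0.0740/0.9260 = 807 Ω.
(Any R1, R2 with R2/(R1+R2) = 0.350 and R1‖R2 ≤ 807 Ω will meet the spec.)

R_th ≤ 807 Ω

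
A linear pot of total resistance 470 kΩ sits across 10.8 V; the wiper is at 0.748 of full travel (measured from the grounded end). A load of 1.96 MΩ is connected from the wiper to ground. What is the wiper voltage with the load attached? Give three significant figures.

V ≈ 7.73 V

The wiper splits the pot into (1−α)R = 118.4 kΩ above and αR = 351.6 kΩ below.
Lower section ‖ load = 298.1 kΩ.
V_wiper = 10.8 × 298.1/(118.4 + 298.1) = 7.73 V.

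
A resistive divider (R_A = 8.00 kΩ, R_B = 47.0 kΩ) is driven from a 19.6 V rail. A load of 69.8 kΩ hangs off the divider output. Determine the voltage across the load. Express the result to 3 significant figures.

The load sits in parallel with R_B: R_B‖R_L = (47.0 × 69.8) / (47.0 + 69.8) = 28.09 kΩ.
V_out = 19.6 × 28.09 / (8.00 + 28.09) = 19.6 × 28.09/36.09 = 15.3 V.

V_out ≈ 15.3 V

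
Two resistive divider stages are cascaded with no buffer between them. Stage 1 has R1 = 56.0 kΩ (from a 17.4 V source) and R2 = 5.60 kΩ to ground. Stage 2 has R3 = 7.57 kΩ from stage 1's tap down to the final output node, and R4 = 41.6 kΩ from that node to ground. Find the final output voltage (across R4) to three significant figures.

V_out ≈ 1.21 V

Stage 2 presents R3+R4 = 49.17 kΩ as a load on stage 1's tap.
Stage 1's lower leg becomes R2‖(R3+R4) = 5.027 kΩ, so V_mid = 17.4 × 5.027/61.03 = 1.433 V.
Stage 2 is itself unloaded: V_out = V_mid × R4/(R3+R4) = 1.433 × 41.6/49.17 = 1.21 V.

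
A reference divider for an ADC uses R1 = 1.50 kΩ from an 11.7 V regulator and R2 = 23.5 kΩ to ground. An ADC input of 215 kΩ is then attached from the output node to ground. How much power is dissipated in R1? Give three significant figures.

Total resistance from the source is R1 + (R2‖R_L) = 22.68 kΩ, so I = 11.7/22.68 kΩ = 0.5158 mA.
P = I²·R1 = (0.5158 mA)² × 1.50 kΩ = 0.399 mW.

P ≈ 0.399 mW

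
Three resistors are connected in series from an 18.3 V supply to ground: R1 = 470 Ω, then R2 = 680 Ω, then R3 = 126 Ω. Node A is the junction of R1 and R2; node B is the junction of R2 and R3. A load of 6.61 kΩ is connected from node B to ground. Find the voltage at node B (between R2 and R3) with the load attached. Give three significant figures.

At node B, R3 is in parallel with the load: R3‖R_L = 123.6 Ω.
Below node A the resistance is R2 + (R3‖R_L) = 803.6 Ω, so V_A = 18.3 × 803.6/1274 = 11.55 V.
Then V_B = V_A × (R3‖R_L)/(R2 + R3‖R_L) = 11.55 × 123.6/803.6 = 1.78 V.

V ≈ 1.78 V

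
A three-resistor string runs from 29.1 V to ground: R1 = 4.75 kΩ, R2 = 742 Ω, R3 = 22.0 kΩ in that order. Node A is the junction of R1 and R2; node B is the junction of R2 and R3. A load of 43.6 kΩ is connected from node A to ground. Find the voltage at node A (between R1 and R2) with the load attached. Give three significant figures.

V ≈ 22.1 V

Below node A the series string R2+R3 = 22740 Ω sits in parallel with the 43600 Ω load: 14950 Ω.
V_A = 29.1 × 14950/(4750 + 14950) = 22.1 V.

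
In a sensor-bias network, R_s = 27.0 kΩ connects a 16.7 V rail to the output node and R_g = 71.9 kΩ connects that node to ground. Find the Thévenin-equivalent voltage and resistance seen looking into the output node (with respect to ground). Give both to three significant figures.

V_th is the open-circuit tap voltage: 16.7 × 71.9/(27.0 + 71.9) = 12.1 V.
With the supply zeroed, R_s and R_g appear in parallel from the tap: R_th = R_s‖R_g = (27.0 × 71.9)/98.90 = 19.6 kΩ.

V_th = 12.1 V, R_th = 19.6 kΩ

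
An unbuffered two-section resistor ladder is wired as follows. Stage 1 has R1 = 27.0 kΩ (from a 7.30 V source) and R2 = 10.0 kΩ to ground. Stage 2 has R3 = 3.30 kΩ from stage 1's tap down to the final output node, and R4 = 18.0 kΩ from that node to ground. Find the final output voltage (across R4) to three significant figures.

V_out ≈ 1.24 V

Stage 2 presents R3+R4 = 21.30 kΩ as a load on stage 1's tap.
Stage 1's lower leg becomes R2‖(R3+R4) = 6.805 kΩ, so V_mid = 7.30 × 6.805/33.81 = 1.470 V.
Stage 2 is itself unloaded: V_out = V_mid × R4/(R3+R4) = 1.470 × 18.0/21.30 = 1.24 V.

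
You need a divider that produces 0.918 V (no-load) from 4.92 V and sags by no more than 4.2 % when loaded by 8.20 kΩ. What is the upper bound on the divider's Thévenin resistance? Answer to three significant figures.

R_th ≤ 359 Ω

Loading drop = R_th/(R_th + R_L) ≤ 0.0420, so R_th ≤ R_L · ε/(1−ε) = 8.20 kΩ × 0.0420/0.9580 = 359 Ω.
(Any R1, R2 with R2/(R1+R2) = 0.187 and R1‖R2 ≤ 359 Ω will meet the spec.)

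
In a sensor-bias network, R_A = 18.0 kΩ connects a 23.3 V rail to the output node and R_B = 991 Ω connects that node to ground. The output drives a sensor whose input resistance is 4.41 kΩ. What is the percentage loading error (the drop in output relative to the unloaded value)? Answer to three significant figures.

The divider's output (Thévenin) resistance is R_A‖R_B = 939.3 Ω.
Fractional drop under load = R_th/(R_th + R_L) = 939.3 / (939.3 + 4410) = 0.1756.
So the output falls by 17.6 %.

17.6 %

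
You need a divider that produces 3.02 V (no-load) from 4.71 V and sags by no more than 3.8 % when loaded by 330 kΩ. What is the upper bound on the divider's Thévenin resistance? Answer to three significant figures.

Loading drop = R_th/(R_th + R_L) ≤ 0.0380, so R_th ≤ R_L · ε/(1−ε) = 330 kΩ × 0.0380/0.9620 = 13.0 kΩ.

R_th ≤ 13.0 kΩ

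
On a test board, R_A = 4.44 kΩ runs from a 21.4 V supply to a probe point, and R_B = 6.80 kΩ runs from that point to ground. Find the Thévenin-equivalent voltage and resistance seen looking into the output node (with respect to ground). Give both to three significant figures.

V_th is the open-circuit tap voltage: 21.4 × 6.80/(4.44 + 6.80) = 12.9 V.
With the supply zeroed, R_A and R_B appear in parallel from the tap: R_th = R_A‖R_B = (4.44 × 6.80)/11.24 = 2.69 kΩ.

V_th = 12.9 V, R_th = 2.69 kΩ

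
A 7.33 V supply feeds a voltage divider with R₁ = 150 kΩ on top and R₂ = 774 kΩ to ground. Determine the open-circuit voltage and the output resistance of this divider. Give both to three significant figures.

V_th is the open-circuit tap voltage: 7.33 × 774/(150 + 774) = 6.14 V.
With the supply zeroed, R₁ and R₂ appear in parallel from the tap: R_th = R₁‖R₂ = (150 × 774)/924.0 = 126 kΩ.

V_th = 6.14 V, R_th = 126 kΩ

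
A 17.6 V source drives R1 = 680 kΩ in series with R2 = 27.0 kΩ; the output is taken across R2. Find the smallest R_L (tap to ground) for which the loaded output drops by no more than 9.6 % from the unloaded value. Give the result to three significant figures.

Output resistance R_th = R1‖R2 = (680 × 27.0)/707.0 = 25.97 kΩ.
The fractional drop is R_th/(R_th + R_L); requiring this ≤ 0.0960 gives R_L ≥ R_th(1/0.0960 − 1) = 25.97 × 9.417 = 245 kΩ.

R_L(min) ≈ 245 kΩ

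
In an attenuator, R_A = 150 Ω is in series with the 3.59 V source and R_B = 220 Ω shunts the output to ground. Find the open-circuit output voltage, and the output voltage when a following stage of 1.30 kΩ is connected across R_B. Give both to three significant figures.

Unloaded: 2.13 V; loaded: 2.00 V

Open-circuit: V = 3.59 × 220/(150 + 220) = 2.13 V.
With the load, R_B becomes R_B‖R_L = 188.2 Ω, so V = 3.59 × 188.2/338.2 = 2.00 V.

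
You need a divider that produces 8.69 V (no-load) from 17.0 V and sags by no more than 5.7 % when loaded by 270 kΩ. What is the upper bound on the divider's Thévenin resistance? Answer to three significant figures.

R_th ≤ 16.3 kΩ

Loading drop = R_th/(R_th + R_L) ≤ 0.0570, so R_th ≤ R_L · ε/(1−ε) = 270 kΩ × 0.0570/0.9430 = 16.3 kΩ.
(Any R1, R2 with R2/(R1+R2) = 0.511 and R1‖R2 ≤ 16.3 kΩ will meet the spec.)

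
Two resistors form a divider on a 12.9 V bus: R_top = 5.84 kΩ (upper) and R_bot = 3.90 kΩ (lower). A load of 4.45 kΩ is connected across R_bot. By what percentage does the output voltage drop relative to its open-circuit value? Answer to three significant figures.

Unloaded V = 12.9 × 3.90/9.740 = 5.165 V.
Loaded: R_bot‖R_L = 2.078 kΩ, giving V = 12.9 × 2.078/7.918 = 3.386 V.
Drop = (5.165 − 3.386) / 5.165 = 34.4 %.

34.4 %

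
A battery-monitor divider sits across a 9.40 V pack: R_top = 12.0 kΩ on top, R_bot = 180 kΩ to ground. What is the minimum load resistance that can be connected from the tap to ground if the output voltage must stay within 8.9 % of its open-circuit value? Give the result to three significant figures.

R_L(min) ≈ 115 kΩ

Output resistance R_th = R_top‖R_bot = (12.0 × 180)/192.0 = 11.25 kΩ.
The fractional drop is R_th/(R_th + R_L); requiring this ≤ 0.0890 gives R_L ≥ R_th(1/0.0890 − 1) = 11.25 × 10.24 = 115 kΩ.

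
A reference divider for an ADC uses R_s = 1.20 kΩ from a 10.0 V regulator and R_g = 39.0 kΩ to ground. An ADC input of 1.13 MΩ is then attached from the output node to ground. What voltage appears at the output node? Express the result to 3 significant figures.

V_out ≈ 9.69 V

The load sits in parallel with R_g: R_g‖R_L = (39.0 × 1130) / (39.0 + 1130) = 37.70 kΩ.
V_out = 10.0 × 37.70 / (1.20 + 37.70) = 10.0 × 37.70/38.90 = 9.69 V.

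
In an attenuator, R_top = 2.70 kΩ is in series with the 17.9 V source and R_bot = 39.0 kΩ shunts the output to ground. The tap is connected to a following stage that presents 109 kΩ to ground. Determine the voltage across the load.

The load sits in parallel with R_bot: R_bot‖R_L = (39.0 × 109) / (39.0 + 109) = 28.72 kΩ.
V_out = 17.9 × 28.72 / (2.70 + 28.72) = 17.9 × 28.72/31.42 = 16.4 V.

V_out ≈ 16.4 V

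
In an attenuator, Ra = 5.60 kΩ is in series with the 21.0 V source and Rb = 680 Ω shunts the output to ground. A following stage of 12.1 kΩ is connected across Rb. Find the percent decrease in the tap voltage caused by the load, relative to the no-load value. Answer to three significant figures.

The divider's output (Thévenin) resistance is Ra‖Rb = 606.4 Ω.
Fractional drop under load = R_th/(R_th + R_L) = 606.4 / (606.4 + 12100) = 0.04772.
So the output falls by 4.77 %.

4.77 %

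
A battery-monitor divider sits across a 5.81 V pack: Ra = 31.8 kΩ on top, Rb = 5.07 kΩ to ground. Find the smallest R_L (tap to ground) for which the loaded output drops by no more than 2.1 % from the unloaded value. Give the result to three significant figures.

R_L(min) ≈ 204 kΩ

Output resistance R_th = Ra‖Rb = (31.8 × 5.07)/36.87 = 4.373 kΩ.
The fractional drop is R_th/(R_th + R_L); requiring this ≤ 0.0210 gives R_L ≥ R_th(1/0.0210 − 1) = 4.373 × 46.62 = 204 kΩ.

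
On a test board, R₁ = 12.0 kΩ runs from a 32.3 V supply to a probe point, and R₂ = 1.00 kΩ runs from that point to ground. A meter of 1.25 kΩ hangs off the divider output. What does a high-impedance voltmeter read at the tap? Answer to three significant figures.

V_out ≈ 1.43 V

The load sits in parallel with R₂: R₂‖R_L = (1.00 × 1.25) / (1.00 + 1.25) = 0.5556 kΩ.
V_out = 32.3 × 0.5556 / (12.0 + 0.5556) = 32.3 × 0.5556/12.56 = 1.43 V.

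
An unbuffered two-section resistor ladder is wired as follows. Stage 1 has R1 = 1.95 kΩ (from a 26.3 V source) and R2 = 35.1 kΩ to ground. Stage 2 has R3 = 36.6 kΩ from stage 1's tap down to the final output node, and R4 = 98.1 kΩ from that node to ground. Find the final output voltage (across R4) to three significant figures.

Stage 2 presents R3+R4 = 134.7 kΩ as a load on stage 1's tap.
Stage 1's lower leg becomes R2‖(R3+R4) = 27.84 kΩ, so V_mid = 26.3 × 27.84/29.79 = 24.58 V.
Stage 2 is itself unloaded: V_out = V_mid × R4/(R3+R4) = 24.58 × 98.1/134.7 = 17.9 V.

V_out ≈ 17.9 V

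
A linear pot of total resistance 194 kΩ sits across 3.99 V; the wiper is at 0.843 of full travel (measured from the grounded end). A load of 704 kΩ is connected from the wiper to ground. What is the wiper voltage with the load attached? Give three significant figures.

V ≈ 3.25 V

The wiper splits the pot into (1−α)R = 30.46 kΩ above and αR = 163.5 kΩ below.
Lower section ‖ load = 132.7 kΩ.
V_wiper = 3.99 × 132.7/(30.46 + 132.7) = 3.25 V.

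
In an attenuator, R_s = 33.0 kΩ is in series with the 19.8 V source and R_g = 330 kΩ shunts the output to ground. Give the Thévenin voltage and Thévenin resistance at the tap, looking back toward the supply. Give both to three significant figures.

V_th is the open-circuit tap voltage: 19.8 × 330/(33.0 + 330) = 18.0 V.
With the supply zeroed, R_s and R_g appear in parallel from the tap: R_th = R_s‖R_g = (33.0 × 330)/363.0 = 30.0 kΩ.

V_th = 18.0 V, R_th = 30.0 kΩ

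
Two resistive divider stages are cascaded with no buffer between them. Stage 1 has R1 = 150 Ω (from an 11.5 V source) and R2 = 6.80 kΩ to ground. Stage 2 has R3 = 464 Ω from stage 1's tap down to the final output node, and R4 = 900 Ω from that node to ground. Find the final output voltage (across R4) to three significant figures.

V_out ≈ 6.70 V

Stage 2 presents R3+R4 = 1364 Ω as a load on stage 1's tap.
Stage 1's lower leg becomes R2‖(R3+R4) = 1136 Ω, so V_mid = 11.5 × 1136/1286 = 10.16 V.
Stage 2 is itself unloaded: V_out = V_mid × R4/(R3+R4) = 10.16 × 900/1364 = 6.70 V.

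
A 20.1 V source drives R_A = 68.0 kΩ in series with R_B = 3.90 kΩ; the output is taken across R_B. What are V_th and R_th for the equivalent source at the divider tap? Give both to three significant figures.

V_th = 1.09 V, R_th = 3.69 kΩ

V_th is the open-circuit tap voltage: 20.1 × 3.90/(68.0 + 3.90) = 1.09 V.
With the supply zeroed, R_A and R_B appear in parallel from the tap: R_th = R_A‖R_B = (68.0 × 3.90)/71.90 = 3.69 kΩ.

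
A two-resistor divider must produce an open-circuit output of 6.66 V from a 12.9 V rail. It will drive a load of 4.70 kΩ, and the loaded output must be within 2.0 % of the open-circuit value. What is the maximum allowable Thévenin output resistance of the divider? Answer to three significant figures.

R_th ≤ 95.9 Ω

Loading drop = R_th/(R_th + R_L) ≤ 0.0200, so R_th ≤ R_L · ε/(1−ε) = 4.70 kΩ × 0.0200/0.9800 = 95.9 Ω.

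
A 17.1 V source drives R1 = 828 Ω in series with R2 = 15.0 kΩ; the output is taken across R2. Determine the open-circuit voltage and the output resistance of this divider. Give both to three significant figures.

V_th is the open-circuit tap voltage: 17.1 × 15000/(828 + 15000) = 16.2 V.
With the supply zeroed, R1 and R2 appear in parallel from the tap: R_th = R1‖R2 = (828 × 15000)/15830 = 785 Ω.

V_th = 16.2 V, R_th = 785 Ω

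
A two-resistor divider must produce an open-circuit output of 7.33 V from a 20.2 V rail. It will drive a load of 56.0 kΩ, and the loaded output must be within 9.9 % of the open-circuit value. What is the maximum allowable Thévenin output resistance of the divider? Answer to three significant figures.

R_th ≤ 6.15 kΩ

Loading drop = R_th/(R_th + R_L) ≤ 0.0990, so R_th ≤ R_L · ε/(1−ε) = 56.0 kΩ × 0.0990/0.9010 = 6.15 kΩ.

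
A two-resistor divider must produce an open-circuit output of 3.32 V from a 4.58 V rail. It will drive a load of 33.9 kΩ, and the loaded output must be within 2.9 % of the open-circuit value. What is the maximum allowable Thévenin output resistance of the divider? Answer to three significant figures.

Loading drop = R_th/(R_th + R_L) ≤ 0.0290, so R_th ≤ R_L · ε/(1−ε) = 33.9 kΩ × 0.0290/0.9710 = 1.01 kΩ.
(Any R1, R2 with R2/(R1+R2) = 0.725 and R1‖R2 ≤ 1.01 kΩ will meet the spec.)

R_th ≤ 1.01 kΩ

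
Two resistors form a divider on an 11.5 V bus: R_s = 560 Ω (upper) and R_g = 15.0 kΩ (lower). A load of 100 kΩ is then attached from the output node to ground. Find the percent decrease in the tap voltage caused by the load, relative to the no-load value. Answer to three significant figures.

0.537 %

The divider's output (Thévenin) resistance is R_s‖R_g = 539.8 Ω.
Fractional drop under load = R_th/(R_th + R_L) = 539.8 / (539.8 + 100000) = 0.005369.
So the output falls by 0.537 %.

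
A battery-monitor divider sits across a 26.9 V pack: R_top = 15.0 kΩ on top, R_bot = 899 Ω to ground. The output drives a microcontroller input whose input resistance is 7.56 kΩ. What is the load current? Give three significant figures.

I_L ≈ 0.181 mA

R_bot‖R_L = 803.5 Ω; V_out = 26.9 × 803.5/15800 = 1.368 V.
I_L = V_out / R_L = 1.368 / 7.56 kΩ = 0.181 mA.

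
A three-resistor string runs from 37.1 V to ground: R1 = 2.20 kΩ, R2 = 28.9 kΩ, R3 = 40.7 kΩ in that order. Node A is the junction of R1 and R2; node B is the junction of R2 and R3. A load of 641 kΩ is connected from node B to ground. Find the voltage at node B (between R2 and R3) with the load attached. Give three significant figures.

V ≈ 20.5 V

At node B, R3 is in parallel with the load: R3‖R_L = 38.27 kΩ.
Below node A the resistance is R2 + (R3‖R_L) = 67.17 kΩ, so V_A = 37.1 × 67.17/69.37 = 35.92 V.
Then V_B = V_A × (R3‖R_L)/(R2 + R3‖R_L) = 35.92 × 38.27/67.17 = 20.5 V.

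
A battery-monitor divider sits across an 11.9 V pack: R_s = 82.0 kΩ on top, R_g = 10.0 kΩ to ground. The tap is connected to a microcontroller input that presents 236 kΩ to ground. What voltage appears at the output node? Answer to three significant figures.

V_out ≈ 1.25 V

The load sits in parallel with R_g: R_g‖R_L = (10.0 × 236) / (10.0 + 236) = 9.593 kΩ.
V_out = 11.9 × 9.593 / (82.0 + 9.593) = 11.9 × 9.593/91.59 = 1.25 V.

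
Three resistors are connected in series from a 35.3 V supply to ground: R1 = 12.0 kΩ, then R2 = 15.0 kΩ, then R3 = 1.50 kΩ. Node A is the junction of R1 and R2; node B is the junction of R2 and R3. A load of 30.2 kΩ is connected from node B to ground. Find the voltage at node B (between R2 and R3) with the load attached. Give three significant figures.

At node B, R3 is in parallel with the load: R3‖R_L = 1.429 kΩ.
Below node A the resistance is R2 + (R3‖R_L) = 16.43 kΩ, so V_A = 35.3 × 16.43/28.43 = 20.40 V.
Then V_B = V_A × (R3‖R_L)/(R2 + R3‖R_L) = 20.40 × 1.429/16.43 = 1.77 V.

V ≈ 1.77 V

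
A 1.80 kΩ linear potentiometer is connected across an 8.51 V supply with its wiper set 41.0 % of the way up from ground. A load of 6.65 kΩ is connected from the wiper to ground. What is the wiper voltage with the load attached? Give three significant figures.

The wiper splits the pot into (1−α)R = 1062 Ω above and αR = 738.0 Ω below.
Lower section ‖ load = 664.3 Ω.
V_wiper = 8.51 × 664.3/(1062 + 664.3) = 3.27 V.

V ≈ 3.27 V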